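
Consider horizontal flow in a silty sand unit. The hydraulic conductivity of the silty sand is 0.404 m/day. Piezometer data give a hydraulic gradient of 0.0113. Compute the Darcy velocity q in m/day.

0.00457

Hydraulic gradient i = 0.0113.
Specific discharge q = K · i = 0.4040 × 0.01130 = 0.004565 m/day.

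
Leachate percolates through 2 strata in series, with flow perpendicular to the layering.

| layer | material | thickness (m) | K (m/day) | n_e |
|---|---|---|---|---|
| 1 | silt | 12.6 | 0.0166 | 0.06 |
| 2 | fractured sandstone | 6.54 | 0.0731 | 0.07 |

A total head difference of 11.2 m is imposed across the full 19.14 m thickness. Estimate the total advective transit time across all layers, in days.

92.0

With flow normal to the layers, continuity requires the same specific discharge q through every layer.
Σ(b_i/K_i) = 12.6/0.0166 + 6.54/0.0731 = 848.5 d.
q = Δh / Σ(b_i/K_i) = 11.2 / 848.5 = 0.01320 m/day.
In each layer the seepage velocity is v_i = q/n_i, so the layer transit time is t_i = b_i·n_i / q:
  layer 1 (silt): t_1 = 12.6 × 0.06 / 0.01320 = 57.27 d
  layer 2 (fractured sandstone): t_2 = 6.54 × 0.07 / 0.01320 = 34.68 d
Total t = Σ t_i = 91.96 days.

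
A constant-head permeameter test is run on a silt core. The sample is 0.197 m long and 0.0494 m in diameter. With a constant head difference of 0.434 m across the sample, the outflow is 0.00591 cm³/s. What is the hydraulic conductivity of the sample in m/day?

0.121

Cross-sectional area A = π·(d/2)² = π × (0.0494/2)² = 0.001917 m².
Convert discharge: 0.00591 cm³/s = 5.910e-09 m³/s.
Darcy's law rearranged: K = Q·L / (A·Δh) = 5.910e-09 × 0.197 / (0.001917 × 0.434) = 1.400e-06 m/s = 0.1209 m/day.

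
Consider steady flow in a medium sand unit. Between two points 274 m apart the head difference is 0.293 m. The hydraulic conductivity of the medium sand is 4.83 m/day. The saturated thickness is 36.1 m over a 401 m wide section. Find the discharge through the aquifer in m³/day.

74.8

Cross-sectional area A = 401 × 36.1 = 14476 m².
Hydraulic gradient i = Δh / L = 0.293 / 274 = 0.001069.
Darcy's law: Q = K · A · i = 4.830 × 14476 × 0.001069 = 74.77 m³/day.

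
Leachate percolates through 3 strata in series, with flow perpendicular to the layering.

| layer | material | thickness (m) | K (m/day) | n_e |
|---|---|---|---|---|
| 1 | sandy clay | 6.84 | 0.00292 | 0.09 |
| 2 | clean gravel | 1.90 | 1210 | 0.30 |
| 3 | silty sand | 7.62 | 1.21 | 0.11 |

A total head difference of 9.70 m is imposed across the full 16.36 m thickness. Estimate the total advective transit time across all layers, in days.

490

With flow normal to the layers, continuity requires the same specific discharge q through every layer.
Σ(b_i/K_i) = 6.84/0.00292 + 1.90/1210 + 7.62/1.21 = 2349 d.
q = Δh / Σ(b_i/K_i) = 9.70 / 2349 = 0.004130 m/day.
In each layer the seepage velocity is v_i = q/n_i, so the layer transit time is t_i = b_i·n_i / q:
  layer 1 (sandy clay): t_1 = 6.84 × 0.09 / 0.004130 = 149.1 d
  layer 2 (clean gravel): t_2 = 1.90 × 0.30 / 0.004130 = 138.0 d
  layer 3 (silty sand): t_3 = 7.62 × 0.11 / 0.004130 = 203.0 d
Total t = Σ t_i = 490.0 days.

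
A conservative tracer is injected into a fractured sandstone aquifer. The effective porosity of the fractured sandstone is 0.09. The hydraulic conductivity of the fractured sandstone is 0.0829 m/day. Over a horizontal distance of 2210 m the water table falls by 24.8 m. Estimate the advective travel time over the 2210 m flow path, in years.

Hydraulic gradient i = Δh / L = 24.8 / 2210 = 0.01122.
Darcy flux q = K · i = 0.08290 × 0.01122 = 0.0009303 m/day.
Seepage velocity v = q / n_e = 0.0009303 / 0.09 = 0.01034 m/day.
Travel time t = L / v = 2210 / 0.01034 = 2.138e+05 days = 585.4 years.

585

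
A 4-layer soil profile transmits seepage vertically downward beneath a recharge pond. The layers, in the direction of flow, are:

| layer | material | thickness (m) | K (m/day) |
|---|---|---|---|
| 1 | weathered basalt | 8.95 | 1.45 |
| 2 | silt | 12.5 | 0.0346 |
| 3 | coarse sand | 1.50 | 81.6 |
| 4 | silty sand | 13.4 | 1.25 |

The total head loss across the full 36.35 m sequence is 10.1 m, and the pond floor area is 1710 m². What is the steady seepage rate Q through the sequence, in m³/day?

45.7

Flow is perpendicular to layering, so the layers act in series and the equivalent K is the thickness-weighted harmonic mean.
Total thickness L = 8.95 + 12.5 + 1.50 + 13.4 = 36.35 m.
Σ(b_i/K_i) = 8.95/1.45 + 12.5/0.0346 + 1.50/81.6 + 13.4/1.25 = 378.2 d.
K_eq = L / Σ(b_i/K_i) = 36.35 / 378.2 = 0.09612 m/day.
Q = K_eq · A · (Δh/L) = 0.09612 × 1710 × (10.1/36.35) = 45.67 m³/day.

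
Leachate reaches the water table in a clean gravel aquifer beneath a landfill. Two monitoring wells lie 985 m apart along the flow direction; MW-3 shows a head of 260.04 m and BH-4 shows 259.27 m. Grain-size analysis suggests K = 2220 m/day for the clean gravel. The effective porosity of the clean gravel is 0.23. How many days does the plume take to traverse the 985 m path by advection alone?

131

Hydraulic gradient i = (260.04 − 259.27) / 985 = 0.77 / 985 = 0.0007817.
Darcy flux q = K · i = 2220 × 0.0007817 = 1.735 m/day.
Seepage velocity v = q / n_e = 1.735 / 0.23 = 7.545 m/day.
Travel time t = L / v = 985 / 7.545 = 130.5 days.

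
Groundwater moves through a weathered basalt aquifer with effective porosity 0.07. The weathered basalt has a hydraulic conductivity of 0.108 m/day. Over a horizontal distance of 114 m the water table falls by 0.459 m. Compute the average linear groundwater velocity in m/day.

0.00621

Hydraulic gradient i = Δh / L = 0.459 / 114 = 0.004026.
Darcy flux q = K · i = 0.1080 × 0.004026 = 0.0004348 m/day.
Seepage velocity v = q / n_e = 0.0004348 / 0.07 = 0.006212 m/day.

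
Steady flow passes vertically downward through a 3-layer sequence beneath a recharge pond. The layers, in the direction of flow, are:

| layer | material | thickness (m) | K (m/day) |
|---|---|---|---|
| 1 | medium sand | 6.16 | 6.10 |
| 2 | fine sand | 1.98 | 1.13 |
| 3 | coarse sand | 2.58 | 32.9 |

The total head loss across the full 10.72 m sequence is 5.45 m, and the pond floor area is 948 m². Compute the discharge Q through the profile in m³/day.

Flow is perpendicular to layering, so the layers act in series and the equivalent K is the thickness-weighted harmonic mean.
Total thickness L = 6.16 + 1.98 + 2.58 = 10.72 m.
Σ(b_i/K_i) = 6.16/6.10 + 1.98/1.13 + 2.58/32.9 = 2.840 d.
K_eq = L / Σ(b_i/K_i) = 10.72 / 2.840 = 3.774 m/day.
Q = K_eq · A · (Δh/L) = 3.774 × 948 × (5.45/10.72) = 1819 m³/day.

1820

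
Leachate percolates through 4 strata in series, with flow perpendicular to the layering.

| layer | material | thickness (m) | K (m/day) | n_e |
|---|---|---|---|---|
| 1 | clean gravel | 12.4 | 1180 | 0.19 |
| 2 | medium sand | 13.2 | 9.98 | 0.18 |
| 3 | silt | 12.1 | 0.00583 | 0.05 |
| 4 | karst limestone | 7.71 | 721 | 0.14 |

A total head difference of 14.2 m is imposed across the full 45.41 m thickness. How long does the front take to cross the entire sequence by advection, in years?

With flow normal to the layers, continuity requires the same specific discharge q through every layer.
Σ(b_i/K_i) = 12.4/1180 + 13.2/9.98 + 12.1/0.00583 + 7.71/721 = 2077 d.
q = Δh / Σ(b_i/K_i) = 14.2 / 2077 = 0.006837 m/day.
In each layer the seepage velocity is v_i = q/n_i, so the layer transit time is t_i = b_i·n_i / q:
  layer 1 (clean gravel): t_1 = 12.4 × 0.19 / 0.006837 = 344.6 d
  layer 2 (medium sand): t_2 = 13.2 × 0.18 / 0.006837 = 347.5 d
  layer 3 (silt): t_3 = 12.1 × 0.05 / 0.006837 = 88.48 d
  layer 4 (karst limestone): t_4 = 7.71 × 0.14 / 0.006837 = 157.9 d
Total t = Σ t_i = 938.4 days = 2.569 years.

2.57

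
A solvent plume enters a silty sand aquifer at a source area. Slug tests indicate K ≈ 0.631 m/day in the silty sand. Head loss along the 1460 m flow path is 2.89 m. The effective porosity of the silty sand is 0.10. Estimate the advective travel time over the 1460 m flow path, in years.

Hydraulic gradient i = Δh / L = 2.89 / 1460 = 0.001979.
Darcy flux q = K · i = 0.6310 × 0.001979 = 0.001249 m/day.
Seepage velocity v = q / n_e = 0.001249 / 0.10 = 0.01249 m/day.
Travel time t = L / v = 1460 / 0.01249 = 1.169e+05 days = 320.0 years.

320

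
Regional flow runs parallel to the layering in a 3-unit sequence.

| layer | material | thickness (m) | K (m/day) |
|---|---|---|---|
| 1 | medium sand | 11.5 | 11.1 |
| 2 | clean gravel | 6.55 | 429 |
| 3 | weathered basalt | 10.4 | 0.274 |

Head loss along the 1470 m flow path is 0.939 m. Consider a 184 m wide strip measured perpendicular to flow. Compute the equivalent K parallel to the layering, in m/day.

Flow is parallel to layering, so each bed carries its own Darcy discharge and the transmissivities add.
Σ(K_i·b_i) = 11.1×11.5 + 429×6.55 + 0.274×10.4 = 2940 m²/day.
Total thickness b = 28.45 m, so K_eq = Σ(K_i·b_i)/b = 103.4 m/day.

103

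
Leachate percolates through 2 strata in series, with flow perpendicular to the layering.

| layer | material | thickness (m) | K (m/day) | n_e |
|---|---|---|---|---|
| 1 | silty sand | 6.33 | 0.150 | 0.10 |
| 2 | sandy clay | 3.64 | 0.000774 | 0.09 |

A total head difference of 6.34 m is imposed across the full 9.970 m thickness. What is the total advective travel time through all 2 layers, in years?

With flow normal to the layers, continuity requires the same specific discharge q through every layer.
Σ(b_i/K_i) = 6.33/0.150 + 3.64/0.000774 = 4745 d.
q = Δh / Σ(b_i/K_i) = 6.34 / 4745 = 0.001336 m/day.
In each layer the seepage velocity is v_i = q/n_i, so the layer transit time is t_i = b_i·n_i / q:
  layer 1 (silty sand): t_1 = 6.33 × 0.10 / 0.001336 = 473.8 d
  layer 2 (sandy clay): t_2 = 3.64 × 0.09 / 0.001336 = 245.2 d
Total t = Σ t_i = 718.9 days = 1.968 years.

1.97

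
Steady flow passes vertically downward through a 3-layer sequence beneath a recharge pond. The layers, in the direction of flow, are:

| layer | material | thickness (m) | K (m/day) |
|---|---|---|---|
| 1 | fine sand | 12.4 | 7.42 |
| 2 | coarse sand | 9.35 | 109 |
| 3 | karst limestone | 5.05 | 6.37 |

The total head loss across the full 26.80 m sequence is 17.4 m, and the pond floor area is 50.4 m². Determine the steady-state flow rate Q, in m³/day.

Flow is perpendicular to layering, so the layers act in series and the equivalent K is the thickness-weighted harmonic mean.
Total thickness L = 12.4 + 9.35 + 5.05 = 26.80 m.
Σ(b_i/K_i) = 12.4/7.42 + 9.35/109 + 5.05/6.37 = 2.550 d.
K_eq = L / Σ(b_i/K_i) = 26.80 / 2.550 = 10.51 m/day.
Q = K_eq · A · (Δh/L) = 10.51 × 50.4 × (17.4/26.80) = 343.9 m³/day.

344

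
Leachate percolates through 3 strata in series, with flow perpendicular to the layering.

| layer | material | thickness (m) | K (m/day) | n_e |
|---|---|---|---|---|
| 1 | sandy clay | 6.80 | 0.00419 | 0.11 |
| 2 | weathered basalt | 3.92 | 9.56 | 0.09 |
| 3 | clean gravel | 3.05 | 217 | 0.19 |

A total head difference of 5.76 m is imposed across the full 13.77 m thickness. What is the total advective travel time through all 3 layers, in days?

With flow normal to the layers, continuity requires the same specific discharge q through every layer.
Σ(b_i/K_i) = 6.80/0.00419 + 3.92/9.56 + 3.05/217 = 1623 d.
q = Δh / Σ(b_i/K_i) = 5.76 / 1623 = 0.003548 m/day.
In each layer the seepage velocity is v_i = q/n_i, so the layer transit time is t_i = b_i·n_i / q:
  layer 1 (sandy clay): t_1 = 6.80 × 0.11 / 0.003548 = 210.8 d
  layer 2 (weathered basalt): t_2 = 3.92 × 0.09 / 0.003548 = 99.43 d
  layer 3 (clean gravel): t_3 = 3.05 × 0.19 / 0.003548 = 163.3 d
Total t = Σ t_i = 473.6 days.

474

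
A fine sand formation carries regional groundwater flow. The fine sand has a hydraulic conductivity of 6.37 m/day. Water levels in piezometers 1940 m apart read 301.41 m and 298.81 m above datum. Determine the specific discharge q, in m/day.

Hydraulic gradient i = (301.41 − 298.81) / 1940 = 2.6 / 1940 = 0.001340.
Specific discharge q = K · i = 6.370 × 0.001340 = 0.008537 m/day.

0.00854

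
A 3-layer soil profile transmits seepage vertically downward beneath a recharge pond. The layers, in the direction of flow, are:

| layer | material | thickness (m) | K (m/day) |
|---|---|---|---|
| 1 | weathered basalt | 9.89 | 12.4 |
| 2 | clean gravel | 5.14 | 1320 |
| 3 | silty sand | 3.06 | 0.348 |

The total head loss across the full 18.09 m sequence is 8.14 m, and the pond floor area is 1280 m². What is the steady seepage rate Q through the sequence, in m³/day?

Flow is perpendicular to layering, so the layers act in series and the equivalent K is the thickness-weighted harmonic mean.
Total thickness L = 9.89 + 5.14 + 3.06 = 18.09 m.
Σ(b_i/K_i) = 9.89/12.4 + 5.14/1320 + 3.06/0.348 = 9.595 d.
K_eq = L / Σ(b_i/K_i) = 18.09 / 9.595 = 1.885 m/day.
Q = K_eq · A · (Δh/L) = 1.885 × 1280 × (8.14/18.09) = 1086 m³/day.

1090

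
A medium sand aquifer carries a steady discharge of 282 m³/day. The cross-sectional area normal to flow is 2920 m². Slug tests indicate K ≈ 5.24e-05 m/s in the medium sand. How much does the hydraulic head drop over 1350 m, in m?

28.8

Convert K: 5.24e-05 m/s × 86400 = 4.527 m/day.
From Q = K·A·i, i = Q / (K·A) = 282 / (4.527 × 2920) = 0.02133.
Head loss Δh = i · L = 0.02133 × 1350 = 28.80 m.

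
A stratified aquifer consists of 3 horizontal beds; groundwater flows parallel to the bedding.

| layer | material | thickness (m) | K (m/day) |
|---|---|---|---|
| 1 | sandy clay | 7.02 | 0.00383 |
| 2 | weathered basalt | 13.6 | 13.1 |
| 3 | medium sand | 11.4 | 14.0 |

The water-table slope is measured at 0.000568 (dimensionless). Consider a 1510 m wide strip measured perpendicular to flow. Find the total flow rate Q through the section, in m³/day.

290

Flow is parallel to layering, so each bed carries its own Darcy discharge and the transmissivities add.
Σ(K_i·b_i) = 0.00383×7.02 + 13.1×13.6 + 14.0×11.4 = 337.8 m²/day.
Hydraulic gradient i = 0.000568.
Q = Σ(K_i·b_i) · W · i = 337.8 × 1510 × 0.0005680 = 289.7 m³/day.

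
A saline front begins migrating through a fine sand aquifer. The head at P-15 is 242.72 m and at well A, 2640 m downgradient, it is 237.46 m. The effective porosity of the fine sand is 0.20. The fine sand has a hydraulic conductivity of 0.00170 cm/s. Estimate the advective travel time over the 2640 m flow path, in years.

494

Convert K: 0.00170 cm/s × 864 = 1.469 m/day.
Hydraulic gradient i = (242.72 − 237.46) / 2640 = 5.26 / 2640 = 0.001992.
Darcy flux q = K · i = 1.469 × 0.001992 = 0.002926 m/day.
Seepage velocity v = q / n_e = 0.002926 / 0.20 = 0.01463 m/day.
Travel time t = L / v = 2640 / 0.01463 = 1.804e+05 days = 494.0 years.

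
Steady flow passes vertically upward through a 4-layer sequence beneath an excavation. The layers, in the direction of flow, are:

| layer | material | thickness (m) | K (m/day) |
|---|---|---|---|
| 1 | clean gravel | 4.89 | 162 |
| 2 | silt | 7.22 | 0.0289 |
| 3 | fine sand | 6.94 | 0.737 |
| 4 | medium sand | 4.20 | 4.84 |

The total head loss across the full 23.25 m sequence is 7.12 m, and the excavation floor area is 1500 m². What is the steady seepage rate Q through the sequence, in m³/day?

Flow is perpendicular to layering, so the layers act in series and the equivalent K is the thickness-weighted harmonic mean.
Total thickness L = 4.89 + 7.22 + 6.94 + 4.20 = 23.25 m.
Σ(b_i/K_i) = 4.89/162 + 7.22/0.0289 + 6.94/0.737 + 4.20/4.84 = 260.1 d.
K_eq = L / Σ(b_i/K_i) = 23.25 / 260.1 = 0.08937 m/day.
Q = K_eq · A · (Δh/L) = 0.08937 × 1500 × (7.12/23.25) = 41.05 m³/day.

41.1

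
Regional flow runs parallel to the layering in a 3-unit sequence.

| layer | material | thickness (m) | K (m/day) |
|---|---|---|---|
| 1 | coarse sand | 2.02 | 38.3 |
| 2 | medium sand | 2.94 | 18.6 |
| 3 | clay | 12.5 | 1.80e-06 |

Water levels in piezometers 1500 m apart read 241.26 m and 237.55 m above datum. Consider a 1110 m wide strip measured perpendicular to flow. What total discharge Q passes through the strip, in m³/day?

Flow is parallel to layering, so each bed carries its own Darcy discharge and the transmissivities add.
Σ(K_i·b_i) = 38.3×2.02 + 18.6×2.94 + 1.80e-06×12.5 = 132.1 m²/day.
Hydraulic gradient i = (241.26 − 237.55) / 1500 = 3.71 / 1500 = 0.002473.
Q = Σ(K_i·b_i) · W · i = 132.1 × 1110 × 0.002473 = 362.5 m³/day.

363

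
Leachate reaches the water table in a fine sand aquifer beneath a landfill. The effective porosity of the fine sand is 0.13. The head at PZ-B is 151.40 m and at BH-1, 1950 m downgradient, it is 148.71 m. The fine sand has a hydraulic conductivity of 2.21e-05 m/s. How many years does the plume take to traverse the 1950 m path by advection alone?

Convert K: 2.21e-05 m/s × 86400 = 1.909 m/day.
Hydraulic gradient i = (151.40 − 148.71) / 1950 = 2.69 / 1950 = 0.001379.
Darcy flux q = K · i = 1.909 × 0.001379 = 0.002634 m/day.
Seepage velocity v = q / n_e = 0.002634 / 0.13 = 0.02026 m/day.
Travel time t = L / v = 1950 / 0.02026 = 96240 days = 263.5 years.

263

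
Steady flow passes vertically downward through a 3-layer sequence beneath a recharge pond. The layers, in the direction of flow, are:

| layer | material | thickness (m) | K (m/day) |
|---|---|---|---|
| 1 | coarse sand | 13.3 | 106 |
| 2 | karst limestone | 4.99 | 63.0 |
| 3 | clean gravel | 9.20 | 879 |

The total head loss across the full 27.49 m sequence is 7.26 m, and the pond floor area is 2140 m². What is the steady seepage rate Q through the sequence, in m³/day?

Flow is perpendicular to layering, so the layers act in series and the equivalent K is the thickness-weighted harmonic mean.
Total thickness L = 13.3 + 4.99 + 9.20 = 27.49 m.
Σ(b_i/K_i) = 13.3/106 + 4.99/63.0 + 9.20/879 = 0.2151 d.
K_eq = L / Σ(b_i/K_i) = 27.49 / 0.2151 = 127.8 m/day.
Q = K_eq · A · (Δh/L) = 127.8 × 2140 × (7.26/27.49) = 72214 m³/day.

72200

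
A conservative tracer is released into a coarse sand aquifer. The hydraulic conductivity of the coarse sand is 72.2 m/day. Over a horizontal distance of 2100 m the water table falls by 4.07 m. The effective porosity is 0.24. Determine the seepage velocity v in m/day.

0.583

Hydraulic gradient i = Δh / L = 4.07 / 2100 = 0.001938.
Darcy flux q = K · i = 72.20 × 0.001938 = 0.1399 m/day.
Seepage velocity v = q / n_e = 0.1399 / 0.24 = 0.5830 m/day.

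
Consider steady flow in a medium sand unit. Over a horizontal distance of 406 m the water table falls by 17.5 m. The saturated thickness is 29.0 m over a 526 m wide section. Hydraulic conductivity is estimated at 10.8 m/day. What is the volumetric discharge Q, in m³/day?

7100

Cross-sectional area A = 526 × 29.0 = 15254 m².
Hydraulic gradient i = Δh / L = 17.5 / 406 = 0.04310.
Darcy's law: Q = K · A · i = 10.80 × 15254 × 0.04310 = 7101 m³/day.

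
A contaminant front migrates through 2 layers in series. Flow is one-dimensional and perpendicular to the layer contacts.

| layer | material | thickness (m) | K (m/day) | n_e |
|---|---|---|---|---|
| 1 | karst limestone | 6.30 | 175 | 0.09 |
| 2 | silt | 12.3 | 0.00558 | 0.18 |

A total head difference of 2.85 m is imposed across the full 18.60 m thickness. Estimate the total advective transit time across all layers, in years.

With flow normal to the layers, continuity requires the same specific discharge q through every layer.
Σ(b_i/K_i) = 6.30/175 + 12.3/0.00558 = 2204 d.
q = Δh / Σ(b_i/K_i) = 2.85 / 2204 = 0.001293 m/day.
In each layer the seepage velocity is v_i = q/n_i, so the layer transit time is t_i = b_i·n_i / q:
  layer 1 (karst limestone): t_1 = 6.30 × 0.09 / 0.001293 = 438.5 d
  layer 2 (silt): t_2 = 12.3 × 0.18 / 0.001293 = 1712 d
Total t = Σ t_i = 2151 days = 5.889 years.

5.89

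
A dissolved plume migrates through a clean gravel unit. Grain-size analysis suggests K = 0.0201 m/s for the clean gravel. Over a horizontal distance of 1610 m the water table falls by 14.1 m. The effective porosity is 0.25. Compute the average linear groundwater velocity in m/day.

60.8

Convert K: 0.0201 m/s × 86400 = 1737 m/day.
Hydraulic gradient i = Δh / L = 14.1 / 1610 = 0.008758.
Darcy flux q = K · i = 1737 × 0.008758 = 15.21 m/day.
Seepage velocity v = q / n_e = 15.21 / 0.25 = 60.84 m/day.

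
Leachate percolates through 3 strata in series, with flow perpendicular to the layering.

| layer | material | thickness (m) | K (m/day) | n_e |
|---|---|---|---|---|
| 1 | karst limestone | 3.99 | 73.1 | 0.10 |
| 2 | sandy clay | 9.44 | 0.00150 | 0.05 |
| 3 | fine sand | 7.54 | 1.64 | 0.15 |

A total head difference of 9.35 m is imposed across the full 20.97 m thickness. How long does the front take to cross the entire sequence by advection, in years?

With flow normal to the layers, continuity requires the same specific discharge q through every layer.
Σ(b_i/K_i) = 3.99/73.1 + 9.44/0.00150 + 7.54/1.64 = 6298 d.
q = Δh / Σ(b_i/K_i) = 9.35 / 6298 = 0.001485 m/day.
In each layer the seepage velocity is v_i = q/n_i, so the layer transit time is t_i = b_i·n_i / q:
  layer 1 (karst limestone): t_1 = 3.99 × 0.10 / 0.001485 = 268.8 d
  layer 2 (sandy clay): t_2 = 9.44 × 0.05 / 0.001485 = 317.9 d
  layer 3 (fine sand): t_3 = 7.54 × 0.15 / 0.001485 = 761.8 d
Total t = Σ t_i = 1349 days = 3.692 years.

3.69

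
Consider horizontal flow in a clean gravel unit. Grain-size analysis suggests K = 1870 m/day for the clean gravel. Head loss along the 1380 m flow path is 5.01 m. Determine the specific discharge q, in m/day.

Hydraulic gradient i = Δh / L = 5.01 / 1380 = 0.003630.
Specific discharge q = K · i = 1870 × 0.003630 = 6.789 m/day.

6.79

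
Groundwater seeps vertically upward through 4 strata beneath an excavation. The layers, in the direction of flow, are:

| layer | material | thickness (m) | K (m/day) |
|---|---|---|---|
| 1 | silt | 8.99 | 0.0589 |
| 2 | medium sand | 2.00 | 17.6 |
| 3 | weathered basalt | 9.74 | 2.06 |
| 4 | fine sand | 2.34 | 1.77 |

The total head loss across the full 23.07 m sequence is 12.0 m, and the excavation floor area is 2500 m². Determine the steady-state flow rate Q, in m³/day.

189

Flow is perpendicular to layering, so the layers act in series and the equivalent K is the thickness-weighted harmonic mean.
Total thickness L = 8.99 + 2.00 + 9.74 + 2.34 = 23.07 m.
Σ(b_i/K_i) = 8.99/0.0589 + 2.00/17.6 + 9.74/2.06 + 2.34/1.77 = 158.8 d.
K_eq = L / Σ(b_i/K_i) = 23.07 / 158.8 = 0.1453 m/day.
Q = K_eq · A · (Δh/L) = 0.1453 × 2500 × (12.0/23.07) = 188.9 m³/day.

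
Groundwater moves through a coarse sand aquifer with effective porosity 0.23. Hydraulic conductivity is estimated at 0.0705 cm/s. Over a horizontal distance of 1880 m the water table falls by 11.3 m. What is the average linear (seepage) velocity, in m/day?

Convert K: 0.0705 cm/s × 864 = 60.91 m/day.
Hydraulic gradient i = Δh / L = 11.3 / 1880 = 0.006011.
Darcy flux q = K · i = 60.91 × 0.006011 = 0.3661 m/day.
Seepage velocity v = q / n_e = 0.3661 / 0.23 = 1.592 m/day.

1.59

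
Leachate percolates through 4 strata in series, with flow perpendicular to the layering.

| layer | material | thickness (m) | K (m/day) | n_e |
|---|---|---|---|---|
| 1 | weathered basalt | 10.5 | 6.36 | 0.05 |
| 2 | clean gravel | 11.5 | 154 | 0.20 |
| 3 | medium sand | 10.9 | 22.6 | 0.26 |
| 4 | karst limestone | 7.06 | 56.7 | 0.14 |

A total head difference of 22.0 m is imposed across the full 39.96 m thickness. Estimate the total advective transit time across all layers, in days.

With flow normal to the layers, continuity requires the same specific discharge q through every layer.
Σ(b_i/K_i) = 10.5/6.36 + 11.5/154 + 10.9/22.6 + 7.06/56.7 = 2.332 d.
q = Δh / Σ(b_i/K_i) = 22.0 / 2.332 = 9.432 m/day.
In each layer the seepage velocity is v_i = q/n_i, so the layer transit time is t_i = b_i·n_i / q:
  layer 1 (weathered basalt): t_1 = 10.5 × 0.05 / 9.432 = 0.05566 d
  layer 2 (clean gravel): t_2 = 11.5 × 0.20 / 9.432 = 0.2438 d
  layer 3 (medium sand): t_3 = 10.9 × 0.26 / 9.432 = 0.3005 d
  layer 4 (karst limestone): t_4 = 7.06 × 0.14 / 9.432 = 0.1048 d
Total t = Σ t_i = 0.7048 days.

0.705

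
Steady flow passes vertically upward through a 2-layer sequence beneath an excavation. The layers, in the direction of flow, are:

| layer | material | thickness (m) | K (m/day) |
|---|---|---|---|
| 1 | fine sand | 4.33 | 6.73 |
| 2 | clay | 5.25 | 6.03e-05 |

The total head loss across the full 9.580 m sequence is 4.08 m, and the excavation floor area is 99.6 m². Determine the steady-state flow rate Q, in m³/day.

Flow is perpendicular to layering, so the layers act in series and the equivalent K is the thickness-weighted harmonic mean.
Total thickness L = 4.33 + 5.25 = 9.580 m.
Σ(b_i/K_i) = 4.33/6.73 + 5.25/6.03e-05 = 87065 d.
K_eq = L / Σ(b_i/K_i) = 9.580 / 87065 = 0.0001100 m/day.
Q = K_eq · A · (Δh/L) = 0.0001100 × 99.6 × (4.08/9.580) = 0.004667 m³/day.

0.00467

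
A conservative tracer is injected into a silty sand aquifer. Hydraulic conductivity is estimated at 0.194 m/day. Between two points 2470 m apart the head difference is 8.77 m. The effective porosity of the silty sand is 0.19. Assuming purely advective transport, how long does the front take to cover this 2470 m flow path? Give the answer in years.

1870

Hydraulic gradient i = Δh / L = 8.77 / 2470 = 0.003551.
Darcy flux q = K · i = 0.1940 × 0.003551 = 0.0006888 m/day.
Seepage velocity v = q / n_e = 0.0006888 / 0.19 = 0.003625 m/day.
Travel time t = L / v = 2470 / 0.003625 = 6.813e+05 days = 1865 years.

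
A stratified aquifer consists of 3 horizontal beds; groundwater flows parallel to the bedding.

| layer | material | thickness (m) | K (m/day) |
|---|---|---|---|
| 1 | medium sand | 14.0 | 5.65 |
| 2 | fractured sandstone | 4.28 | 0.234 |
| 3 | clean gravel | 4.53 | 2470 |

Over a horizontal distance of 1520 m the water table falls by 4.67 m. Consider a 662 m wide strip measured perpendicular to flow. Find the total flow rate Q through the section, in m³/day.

22900

Flow is parallel to layering, so each bed carries its own Darcy discharge and the transmissivities add.
Σ(K_i·b_i) = 5.65×14.0 + 0.234×4.28 + 2470×4.53 = 11269 m²/day.
Hydraulic gradient i = Δh / L = 4.67 / 1520 = 0.003072.
Q = Σ(K_i·b_i) · W · i = 11269 × 662 × 0.003072 = 22921 m³/day.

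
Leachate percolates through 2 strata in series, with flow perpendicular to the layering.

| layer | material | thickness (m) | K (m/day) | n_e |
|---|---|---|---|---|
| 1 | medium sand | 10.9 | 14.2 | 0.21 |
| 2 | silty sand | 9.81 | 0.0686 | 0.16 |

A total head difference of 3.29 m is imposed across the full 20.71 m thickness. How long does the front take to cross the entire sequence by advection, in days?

169

With flow normal to the layers, continuity requires the same specific discharge q through every layer.
Σ(b_i/K_i) = 10.9/14.2 + 9.81/0.0686 = 143.8 d.
q = Δh / Σ(b_i/K_i) = 3.29 / 143.8 = 0.02288 m/day.
In each layer the seepage velocity is v_i = q/n_i, so the layer transit time is t_i = b_i·n_i / q:
  layer 1 (medium sand): t_1 = 10.9 × 0.21 / 0.02288 = 100.0 d
  layer 2 (silty sand): t_2 = 9.81 × 0.16 / 0.02288 = 68.59 d
Total t = Σ t_i = 168.6 days.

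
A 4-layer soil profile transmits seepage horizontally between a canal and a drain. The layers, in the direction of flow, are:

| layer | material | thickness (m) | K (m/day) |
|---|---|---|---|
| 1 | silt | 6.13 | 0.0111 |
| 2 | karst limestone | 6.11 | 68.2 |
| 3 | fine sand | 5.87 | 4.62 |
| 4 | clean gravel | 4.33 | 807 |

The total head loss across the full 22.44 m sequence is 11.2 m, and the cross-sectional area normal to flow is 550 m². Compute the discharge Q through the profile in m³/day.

11.1

Flow is perpendicular to layering, so the layers act in series and the equivalent K is the thickness-weighted harmonic mean.
Total thickness L = 6.13 + 6.11 + 5.87 + 4.33 = 22.44 m.
Σ(b_i/K_i) = 6.13/0.0111 + 6.11/68.2 + 5.87/4.62 + 4.33/807 = 553.6 d.
K_eq = L / Σ(b_i/K_i) = 22.44 / 553.6 = 0.04053 m/day.
Q = K_eq · A · (Δh/L) = 0.04053 × 550 × (11.2/22.44) = 11.13 m³/day.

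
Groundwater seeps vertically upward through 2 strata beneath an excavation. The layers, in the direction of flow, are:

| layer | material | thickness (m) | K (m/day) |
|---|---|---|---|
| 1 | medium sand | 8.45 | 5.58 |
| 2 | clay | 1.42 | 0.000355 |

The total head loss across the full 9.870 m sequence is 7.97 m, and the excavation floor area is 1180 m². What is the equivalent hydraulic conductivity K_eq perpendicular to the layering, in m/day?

0.00247

Flow is perpendicular to layering, so the layers act in series and the equivalent K is the thickness-weighted harmonic mean.
Total thickness L = 8.45 + 1.42 = 9.870 m.
Σ(b_i/K_i) = 8.45/5.58 + 1.42/0.000355 = 4002 d.
K_eq = L / Σ(b_i/K_i) = 9.870 / 4002 = 0.002467 m/day.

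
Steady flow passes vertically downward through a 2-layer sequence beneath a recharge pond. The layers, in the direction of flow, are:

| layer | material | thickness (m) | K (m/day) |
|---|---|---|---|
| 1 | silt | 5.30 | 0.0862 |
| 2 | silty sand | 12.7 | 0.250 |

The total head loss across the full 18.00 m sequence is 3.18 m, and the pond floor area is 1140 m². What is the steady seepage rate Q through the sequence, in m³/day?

32.3

Flow is perpendicular to layering, so the layers act in series and the equivalent K is the thickness-weighted harmonic mean.
Total thickness L = 5.30 + 12.7 = 18.00 m.
Σ(b_i/K_i) = 5.30/0.0862 + 12.7/0.250 = 112.3 d.
K_eq = L / Σ(b_i/K_i) = 18.00 / 112.3 = 0.1603 m/day.
Q = K_eq · A · (Δh/L) = 0.1603 × 1140 × (3.18/18.00) = 32.29 m³/day.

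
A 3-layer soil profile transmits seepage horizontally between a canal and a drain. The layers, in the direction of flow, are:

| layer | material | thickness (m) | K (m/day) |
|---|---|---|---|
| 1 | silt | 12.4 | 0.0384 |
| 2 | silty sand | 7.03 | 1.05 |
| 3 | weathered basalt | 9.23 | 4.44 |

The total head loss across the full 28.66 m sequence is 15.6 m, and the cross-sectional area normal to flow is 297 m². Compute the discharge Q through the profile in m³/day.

Flow is perpendicular to layering, so the layers act in series and the equivalent K is the thickness-weighted harmonic mean.
Total thickness L = 12.4 + 7.03 + 9.23 = 28.66 m.
Σ(b_i/K_i) = 12.4/0.0384 + 7.03/1.05 + 9.23/4.44 = 331.7 d.
K_eq = L / Σ(b_i/K_i) = 28.66 / 331.7 = 0.08641 m/day.
Q = K_eq · A · (Δh/L) = 0.08641 × 297 × (15.6/28.66) = 13.97 m³/day.

14.0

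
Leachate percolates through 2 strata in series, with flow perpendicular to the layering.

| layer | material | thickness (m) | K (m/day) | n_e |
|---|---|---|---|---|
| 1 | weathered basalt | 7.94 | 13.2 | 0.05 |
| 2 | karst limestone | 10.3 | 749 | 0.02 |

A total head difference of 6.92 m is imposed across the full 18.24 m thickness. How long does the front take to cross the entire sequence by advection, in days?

With flow normal to the layers, continuity requires the same specific discharge q through every layer.
Σ(b_i/K_i) = 7.94/13.2 + 10.3/749 = 0.6153 d.
q = Δh / Σ(b_i/K_i) = 6.92 / 0.6153 = 11.25 m/day.
In each layer the seepage velocity is v_i = q/n_i, so the layer transit time is t_i = b_i·n_i / q:
  layer 1 (weathered basalt): t_1 = 7.94 × 0.05 / 11.25 = 0.03530 d
  layer 2 (karst limestone): t_2 = 10.3 × 0.02 / 11.25 = 0.01832 d
Total t = Σ t_i = 0.05361 days.

0.0536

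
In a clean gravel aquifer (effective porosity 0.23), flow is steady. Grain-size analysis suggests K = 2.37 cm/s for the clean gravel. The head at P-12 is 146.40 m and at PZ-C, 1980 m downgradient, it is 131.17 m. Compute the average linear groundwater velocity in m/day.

Convert K: 2.37 cm/s × 864 = 2048 m/day.
Hydraulic gradient i = (146.40 − 131.17) / 1980 = 15.23 / 1980 = 0.007692.
Darcy flux q = K · i = 2048 × 0.007692 = 15.75 m/day.
Seepage velocity v = q / n_e = 15.75 / 0.23 = 68.48 m/day.

68.5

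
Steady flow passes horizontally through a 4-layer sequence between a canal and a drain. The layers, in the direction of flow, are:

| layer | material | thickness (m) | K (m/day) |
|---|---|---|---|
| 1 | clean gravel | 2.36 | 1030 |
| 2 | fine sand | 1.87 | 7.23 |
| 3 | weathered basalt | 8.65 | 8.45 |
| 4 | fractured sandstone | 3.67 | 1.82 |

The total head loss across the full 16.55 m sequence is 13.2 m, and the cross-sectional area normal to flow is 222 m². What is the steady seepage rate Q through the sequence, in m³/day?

Flow is perpendicular to layering, so the layers act in series and the equivalent K is the thickness-weighted harmonic mean.
Total thickness L = 2.36 + 1.87 + 8.65 + 3.67 = 16.55 m.
Σ(b_i/K_i) = 2.36/1030 + 1.87/7.23 + 8.65/8.45 + 3.67/1.82 = 3.301 d.
K_eq = L / Σ(b_i/K_i) = 16.55 / 3.301 = 5.013 m/day.
Q = K_eq · A · (Δh/L) = 5.013 × 222 × (13.2/16.55) = 887.7 m³/day.

888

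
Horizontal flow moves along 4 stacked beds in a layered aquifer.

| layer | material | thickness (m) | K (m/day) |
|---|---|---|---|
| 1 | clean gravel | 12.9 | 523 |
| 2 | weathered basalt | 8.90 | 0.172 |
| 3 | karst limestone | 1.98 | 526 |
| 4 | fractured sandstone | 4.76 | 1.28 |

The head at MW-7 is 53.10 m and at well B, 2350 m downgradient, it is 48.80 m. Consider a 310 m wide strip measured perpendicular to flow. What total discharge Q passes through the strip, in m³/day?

4420

Flow is parallel to layering, so each bed carries its own Darcy discharge and the transmissivities add.
Σ(K_i·b_i) = 523×12.9 + 0.172×8.90 + 526×1.98 + 1.28×4.76 = 7796 m²/day.
Hydraulic gradient i = (53.10 − 48.80) / 2350 = 4.3 / 2350 = 0.001830.
Q = Σ(K_i·b_i) · W · i = 7796 × 310 × 0.001830 = 4422 m³/day.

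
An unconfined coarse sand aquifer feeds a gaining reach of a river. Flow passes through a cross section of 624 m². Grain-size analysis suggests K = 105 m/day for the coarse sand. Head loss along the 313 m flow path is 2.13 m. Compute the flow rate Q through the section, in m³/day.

Hydraulic gradient i = Δh / L = 2.13 / 313 = 0.006805.
Darcy's law: Q = K · A · i = 105.0 × 624.0 × 0.006805 = 445.9 m³/day.

446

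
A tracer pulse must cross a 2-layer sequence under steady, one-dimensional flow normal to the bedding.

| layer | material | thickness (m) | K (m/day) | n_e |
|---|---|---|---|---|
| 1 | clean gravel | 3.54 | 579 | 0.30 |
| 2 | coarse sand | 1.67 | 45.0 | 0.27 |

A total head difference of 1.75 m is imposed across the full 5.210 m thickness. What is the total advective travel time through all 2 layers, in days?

0.0374

With flow normal to the layers, continuity requires the same specific discharge q through every layer.
Σ(b_i/K_i) = 3.54/579 + 1.67/45.0 = 0.04323 d.
q = Δh / Σ(b_i/K_i) = 1.75 / 0.04323 = 40.49 m/day.
In each layer the seepage velocity is v_i = q/n_i, so the layer transit time is t_i = b_i·n_i / q:
  layer 1 (clean gravel): t_1 = 3.54 × 0.30 / 40.49 = 0.02623 d
  layer 2 (coarse sand): t_2 = 1.67 × 0.27 / 40.49 = 0.01114 d
Total t = Σ t_i = 0.03737 days.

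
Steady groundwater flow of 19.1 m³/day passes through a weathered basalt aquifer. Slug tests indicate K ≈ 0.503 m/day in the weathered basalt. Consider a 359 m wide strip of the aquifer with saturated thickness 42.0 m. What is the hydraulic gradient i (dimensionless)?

Cross-sectional area A = 359 × 42.0 = 15078 m².
From Q = K·A·i, i = Q / (K·A) = 19.1 / (0.5030 × 15078) = 0.002518.

0.00252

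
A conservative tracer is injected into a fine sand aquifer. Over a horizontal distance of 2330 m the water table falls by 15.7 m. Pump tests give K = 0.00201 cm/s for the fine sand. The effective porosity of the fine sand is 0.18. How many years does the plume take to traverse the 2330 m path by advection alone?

Convert K: 0.00201 cm/s × 864 = 1.737 m/day.
Hydraulic gradient i = Δh / L = 15.7 / 2330 = 0.006738.
Darcy flux q = K · i = 1.737 × 0.006738 = 0.01170 m/day.
Seepage velocity v = q / n_e = 0.01170 / 0.18 = 0.06501 m/day.
Travel time t = L / v = 2330 / 0.06501 = 35841 days = 98.13 years.

98.1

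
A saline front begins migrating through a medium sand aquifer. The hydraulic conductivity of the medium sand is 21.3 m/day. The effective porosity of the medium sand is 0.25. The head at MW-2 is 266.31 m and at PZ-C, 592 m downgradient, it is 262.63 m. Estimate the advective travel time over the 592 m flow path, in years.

3.06

Hydraulic gradient i = (266.31 − 262.63) / 592 = 3.68 / 592 = 0.006216.
Darcy flux q = K · i = 21.30 × 0.006216 = 0.1324 m/day.
Seepage velocity v = q / n_e = 0.1324 / 0.25 = 0.5296 m/day.
Travel time t = L / v = 592 / 0.5296 = 1118 days = 3.060 years.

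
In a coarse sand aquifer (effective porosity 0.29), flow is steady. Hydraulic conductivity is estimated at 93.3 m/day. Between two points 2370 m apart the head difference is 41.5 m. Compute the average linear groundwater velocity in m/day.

Hydraulic gradient i = Δh / L = 41.5 / 2370 = 0.01751.
Darcy flux q = K · i = 93.30 × 0.01751 = 1.634 m/day.
Seepage velocity v = q / n_e = 1.634 / 0.29 = 5.634 m/day.

5.63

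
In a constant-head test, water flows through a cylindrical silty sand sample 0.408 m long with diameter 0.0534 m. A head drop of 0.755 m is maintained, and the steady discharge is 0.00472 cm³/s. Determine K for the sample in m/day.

Cross-sectional area A = π·(d/2)² = π × (0.0534/2)² = 0.002240 m².
Convert discharge: 0.00472 cm³/s = 4.720e-09 m³/s.
Darcy's law rearranged: K = Q·L / (A·Δh) = 4.720e-09 × 0.408 / (0.002240 × 0.755) = 1.139e-06 m/s = 0.09840 m/day.

0.0984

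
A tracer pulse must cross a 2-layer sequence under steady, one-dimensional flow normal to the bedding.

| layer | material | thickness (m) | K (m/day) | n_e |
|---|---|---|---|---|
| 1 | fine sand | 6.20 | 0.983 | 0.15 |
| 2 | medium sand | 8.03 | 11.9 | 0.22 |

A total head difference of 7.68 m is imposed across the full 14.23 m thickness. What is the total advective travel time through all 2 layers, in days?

2.45

With flow normal to the layers, continuity requires the same specific discharge q through every layer.
Σ(b_i/K_i) = 6.20/0.983 + 8.03/11.9 = 6.982 d.
q = Δh / Σ(b_i/K_i) = 7.68 / 6.982 = 1.100 m/day.
In each layer the seepage velocity is v_i = q/n_i, so the layer transit time is t_i = b_i·n_i / q:
  layer 1 (fine sand): t_1 = 6.20 × 0.15 / 1.100 = 0.8455 d
  layer 2 (medium sand): t_2 = 8.03 × 0.22 / 1.100 = 1.606 d
Total t = Σ t_i = 2.452 days.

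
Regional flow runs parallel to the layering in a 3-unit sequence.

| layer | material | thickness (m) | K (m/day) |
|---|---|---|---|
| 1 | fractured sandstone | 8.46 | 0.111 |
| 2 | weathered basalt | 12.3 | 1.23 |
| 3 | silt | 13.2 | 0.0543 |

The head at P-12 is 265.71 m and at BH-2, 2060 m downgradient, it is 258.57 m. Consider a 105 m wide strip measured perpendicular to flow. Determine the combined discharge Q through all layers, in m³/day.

Flow is parallel to layering, so each bed carries its own Darcy discharge and the transmissivities add.
Σ(K_i·b_i) = 0.111×8.46 + 1.23×12.3 + 0.0543×13.2 = 16.78 m²/day.
Hydraulic gradient i = (265.71 − 258.57) / 2060 = 7.14 / 2060 = 0.003466.
Q = Σ(K_i·b_i) · W · i = 16.78 × 105 × 0.003466 = 6.109 m³/day.

6.11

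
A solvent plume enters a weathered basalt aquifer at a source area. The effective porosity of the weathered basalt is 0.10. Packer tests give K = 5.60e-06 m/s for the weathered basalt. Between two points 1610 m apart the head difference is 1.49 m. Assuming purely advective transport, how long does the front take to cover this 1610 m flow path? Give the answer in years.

Convert K: 5.60e-06 m/s × 86400 = 0.4838 m/day.
Hydraulic gradient i = Δh / L = 1.49 / 1610 = 0.0009255.
Darcy flux q = K · i = 0.4838 × 0.0009255 = 0.0004478 m/day.
Seepage velocity v = q / n_e = 0.0004478 / 0.10 = 0.004478 m/day.
Travel time t = L / v = 1610 / 0.004478 = 3.596e+05 days = 984.4 years.

984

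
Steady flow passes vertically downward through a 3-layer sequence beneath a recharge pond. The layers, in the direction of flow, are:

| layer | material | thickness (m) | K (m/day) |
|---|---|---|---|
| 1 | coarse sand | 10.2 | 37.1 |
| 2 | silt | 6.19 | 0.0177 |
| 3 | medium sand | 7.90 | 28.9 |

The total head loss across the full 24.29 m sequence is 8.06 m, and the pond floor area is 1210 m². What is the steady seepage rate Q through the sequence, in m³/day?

Flow is perpendicular to layering, so the layers act in series and the equivalent K is the thickness-weighted harmonic mean.
Total thickness L = 10.2 + 6.19 + 7.90 = 24.29 m.
Σ(b_i/K_i) = 10.2/37.1 + 6.19/0.0177 + 7.90/28.9 = 350.3 d.
K_eq = L / Σ(b_i/K_i) = 24.29 / 350.3 = 0.06935 m/day.
Q = K_eq · A · (Δh/L) = 0.06935 × 1210 × (8.06/24.29) = 27.84 m³/day.

27.8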